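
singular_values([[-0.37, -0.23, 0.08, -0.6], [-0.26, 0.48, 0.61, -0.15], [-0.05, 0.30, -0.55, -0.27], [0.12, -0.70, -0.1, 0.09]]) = [1.03, 0.77, 0.76, 0.0]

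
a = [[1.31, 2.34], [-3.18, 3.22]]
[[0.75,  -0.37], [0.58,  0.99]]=a@ [[0.09, -0.3], [0.27, 0.01]]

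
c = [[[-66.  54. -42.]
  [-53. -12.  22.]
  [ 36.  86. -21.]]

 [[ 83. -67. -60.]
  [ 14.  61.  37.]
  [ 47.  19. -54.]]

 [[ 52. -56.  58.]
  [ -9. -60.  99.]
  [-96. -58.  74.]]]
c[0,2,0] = 36.0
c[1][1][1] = 61.0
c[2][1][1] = -60.0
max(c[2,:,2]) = 99.0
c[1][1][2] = 37.0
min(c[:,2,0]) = -96.0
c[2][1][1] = -60.0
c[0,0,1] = 54.0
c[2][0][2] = 58.0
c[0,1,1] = -12.0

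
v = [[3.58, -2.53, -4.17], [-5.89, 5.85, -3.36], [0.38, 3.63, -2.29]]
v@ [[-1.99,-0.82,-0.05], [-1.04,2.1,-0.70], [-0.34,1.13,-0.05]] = [[-3.08, -12.96, 1.8], [6.78, 13.32, -3.63], [-3.75, 4.72, -2.45]]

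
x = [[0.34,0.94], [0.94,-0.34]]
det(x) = -0.999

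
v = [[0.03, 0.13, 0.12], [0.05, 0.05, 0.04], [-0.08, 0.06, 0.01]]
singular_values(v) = [0.2, 0.1, 0.02]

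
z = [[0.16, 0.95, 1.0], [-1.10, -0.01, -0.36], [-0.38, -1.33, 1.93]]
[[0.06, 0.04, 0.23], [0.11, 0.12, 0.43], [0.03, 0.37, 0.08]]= z @ [[-0.11, -0.15, -0.43], [0.05, -0.06, 0.21], [0.03, 0.12, 0.10]]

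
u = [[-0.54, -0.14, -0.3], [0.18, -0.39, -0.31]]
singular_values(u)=[0.65, 0.51]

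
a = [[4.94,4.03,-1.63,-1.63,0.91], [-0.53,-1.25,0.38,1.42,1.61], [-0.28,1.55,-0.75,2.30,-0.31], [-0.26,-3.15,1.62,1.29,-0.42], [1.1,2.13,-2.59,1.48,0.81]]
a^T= [[4.94, -0.53, -0.28, -0.26, 1.1],  [4.03, -1.25, 1.55, -3.15, 2.13],  [-1.63, 0.38, -0.75, 1.62, -2.59],  [-1.63, 1.42, 2.3, 1.29, 1.48],  [0.91, 1.61, -0.31, -0.42, 0.81]]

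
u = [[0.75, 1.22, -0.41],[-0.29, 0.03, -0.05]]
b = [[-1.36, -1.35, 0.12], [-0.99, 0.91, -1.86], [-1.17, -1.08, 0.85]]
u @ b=[[-1.75, 0.54, -2.53],  [0.42, 0.47, -0.13]]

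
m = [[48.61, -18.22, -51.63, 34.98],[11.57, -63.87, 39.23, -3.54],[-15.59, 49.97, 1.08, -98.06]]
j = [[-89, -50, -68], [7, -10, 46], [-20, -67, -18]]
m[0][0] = 48.61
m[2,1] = 49.97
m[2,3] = -98.06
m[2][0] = -15.59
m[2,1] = 49.97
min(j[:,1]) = -67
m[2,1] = 49.97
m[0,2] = -51.63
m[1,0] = 11.57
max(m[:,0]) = 48.61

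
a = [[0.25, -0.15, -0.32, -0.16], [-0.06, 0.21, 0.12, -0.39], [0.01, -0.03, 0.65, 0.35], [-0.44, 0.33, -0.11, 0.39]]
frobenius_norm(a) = 1.20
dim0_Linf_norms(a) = [0.44, 0.33, 0.65, 0.39]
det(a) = 0.02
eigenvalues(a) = [(0.08+0j), (0.31+0.42j), (0.31-0.42j), (0.8+0j)]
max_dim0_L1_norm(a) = 1.29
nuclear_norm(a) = 2.08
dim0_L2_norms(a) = [0.51, 0.42, 0.74, 0.67]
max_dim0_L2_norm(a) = 0.74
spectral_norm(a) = 0.87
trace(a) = 1.50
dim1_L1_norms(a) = [0.88, 0.78, 1.04, 1.27]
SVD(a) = [[-0.49,0.03,0.34,0.80], [-0.13,0.09,-0.94,0.31], [0.73,0.56,0.08,0.39], [0.46,-0.82,-0.03,0.33]] @ diag([0.8736684394674703, 0.6683915690941816, 0.4756022099329518, 0.06048723955666884]) @ [[-0.36,0.20,0.65,0.64], [0.55,-0.41,0.68,-0.24], [0.32,-0.54,-0.34,0.69], [0.68,0.70,-0.05,0.21]]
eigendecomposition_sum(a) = [[(0.05+0j), 0.02-0.00j, (0.03+0j), (0.02-0j)], [(0.06+0j), 0.02-0.00j, 0.03+0.00j, (0.02-0j)], [(-0-0j), -0.00+0.00j, (-0-0j), -0.00+0.00j], [0.01+0.00j, -0j, (0.01+0j), -0j]] + [[(0.01+0.02j), -0.01-0.02j, (-0+0.02j), 0.02-0.01j], [(-0.06-0.21j), (0.1+0.16j), 0.05-0.17j, -0.20+0.06j], [(0.14+0.02j), -0.12+0.01j, (0.08+0.08j), 0.02-0.13j], [(-0.17+0.12j), 0.11-0.14j, -0.17+0.01j, (0.12+0.16j)]] + [[0.01-0.02j, -0.01+0.02j, (-0-0.02j), 0.02+0.01j], [-0.06+0.21j, (0.1-0.16j), 0.05+0.17j, -0.20-0.06j], [0.14-0.02j, -0.12-0.01j, (0.08-0.08j), (0.02+0.13j)], [(-0.17-0.12j), 0.11+0.14j, (-0.17-0.01j), 0.12-0.16j]] + [[(0.18-0j),(-0.15-0j),-0.34-0.00j,(-0.22+0j)], [(0.01-0j),(-0.01-0j),(-0.01-0j),(-0.01+0j)], [-0.26+0.00j,(0.21+0j),0.49+0.00j,0.31-0.00j], [-0.12+0.00j,(0.1+0j),0.22+0.00j,0.14-0.00j]]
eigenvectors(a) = [[(0.66+0j), -0.06+0.00j, -0.06-0.00j, (0.54+0j)], [0.74+0.00j, (0.65+0j), (0.65-0j), (0.02+0j)], [(-0.05+0j), -0.18+0.38j, (-0.18-0.38j), -0.77+0.00j], [(0.13+0j), (-0.21-0.59j), -0.21+0.59j, (-0.35+0j)]]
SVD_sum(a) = [[0.15, -0.09, -0.28, -0.28],[0.04, -0.02, -0.07, -0.07],[-0.23, 0.13, 0.41, 0.41],[-0.14, 0.08, 0.26, 0.26]] + [[0.01, -0.01, 0.01, -0.01], [0.03, -0.02, 0.04, -0.01], [0.21, -0.15, 0.26, -0.09], [-0.31, 0.23, -0.37, 0.13]] + [[0.05, -0.09, -0.06, 0.11], [-0.14, 0.24, 0.15, -0.31], [0.01, -0.02, -0.01, 0.03], [-0.00, 0.01, 0.00, -0.01]] + [[0.03,0.03,-0.00,0.01], [0.01,0.01,-0.00,0.0], [0.02,0.02,-0.00,0.00], [0.01,0.01,-0.00,0.00]]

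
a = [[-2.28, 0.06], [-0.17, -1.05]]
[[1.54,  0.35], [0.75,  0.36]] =a @[[-0.69, -0.16], [-0.6, -0.32]]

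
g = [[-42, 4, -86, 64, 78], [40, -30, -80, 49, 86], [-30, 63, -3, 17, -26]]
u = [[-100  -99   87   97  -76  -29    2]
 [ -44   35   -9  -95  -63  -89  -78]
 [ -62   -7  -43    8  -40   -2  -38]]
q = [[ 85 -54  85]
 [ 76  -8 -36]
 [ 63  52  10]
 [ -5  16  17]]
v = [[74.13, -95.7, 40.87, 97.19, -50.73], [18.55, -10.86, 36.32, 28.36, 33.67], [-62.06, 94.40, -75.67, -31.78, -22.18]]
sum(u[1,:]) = -343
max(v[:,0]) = 74.13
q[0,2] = 85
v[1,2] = 36.32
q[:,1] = [-54, -8, 52, 16]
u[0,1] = -99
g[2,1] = 63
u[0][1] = -99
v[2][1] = 94.4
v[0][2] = 40.87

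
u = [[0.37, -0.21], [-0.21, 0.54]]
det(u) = 0.16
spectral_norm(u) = 0.68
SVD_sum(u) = [[0.21, -0.32], [-0.32, 0.47]] + [[0.16, 0.11], [0.11, 0.07]]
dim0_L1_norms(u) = [0.58, 0.75]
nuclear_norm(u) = 0.91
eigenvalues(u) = [0.23, 0.68]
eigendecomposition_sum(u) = [[0.16, 0.11], [0.11, 0.07]] + [[0.21, -0.32],[-0.32, 0.47]]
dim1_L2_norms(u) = [0.43, 0.58]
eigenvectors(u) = [[-0.83, 0.56], [-0.56, -0.83]]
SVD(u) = [[-0.56, 0.83], [0.83, 0.56]] @ diag([0.6815502151841839, 0.22844978481581613]) @ [[-0.56,  0.83], [0.83,  0.56]]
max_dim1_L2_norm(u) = 0.58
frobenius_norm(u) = 0.72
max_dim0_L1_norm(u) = 0.75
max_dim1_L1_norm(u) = 0.75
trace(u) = 0.91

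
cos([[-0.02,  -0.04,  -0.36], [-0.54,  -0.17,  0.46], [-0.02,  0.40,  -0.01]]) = [[0.98, 0.07, 0.00], [-0.05, 0.88, -0.05], [0.11, 0.04, 0.91]]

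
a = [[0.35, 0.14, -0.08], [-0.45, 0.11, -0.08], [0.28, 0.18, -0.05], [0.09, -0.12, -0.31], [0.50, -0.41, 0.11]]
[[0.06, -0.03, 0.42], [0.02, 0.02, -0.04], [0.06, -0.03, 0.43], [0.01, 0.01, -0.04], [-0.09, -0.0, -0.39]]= a @ [[0.04, -0.07, 0.52], [0.23, -0.09, 1.5], [-0.11, -0.03, -0.31]]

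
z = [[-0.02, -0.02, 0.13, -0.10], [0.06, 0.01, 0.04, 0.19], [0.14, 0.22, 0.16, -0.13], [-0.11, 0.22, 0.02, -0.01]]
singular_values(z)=[0.37, 0.22, 0.2, 0.11]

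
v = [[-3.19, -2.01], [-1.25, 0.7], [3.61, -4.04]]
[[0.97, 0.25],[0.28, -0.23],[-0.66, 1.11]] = v @ [[-0.26,  0.06], [-0.07,  -0.22]]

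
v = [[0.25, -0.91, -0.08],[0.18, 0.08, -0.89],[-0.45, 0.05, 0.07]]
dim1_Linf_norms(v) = [0.91, 0.89, 0.45]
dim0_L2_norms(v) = [0.55, 0.91, 0.9]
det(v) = -0.34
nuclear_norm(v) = 2.28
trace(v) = 0.40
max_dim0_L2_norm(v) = 0.91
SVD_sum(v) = [[0.34,  -0.59,  -0.44], [0.21,  -0.36,  -0.27], [-0.11,  0.19,  0.14]] + [[-0.02,  -0.29,  0.38],  [0.04,  0.46,  -0.60],  [-0.0,  -0.03,  0.04]] + [[-0.07,-0.02,-0.02], [-0.06,-0.02,-0.02], [-0.34,-0.11,-0.11]]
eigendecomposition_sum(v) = [[0.19+0.23j, -0.36+0.05j, (0.12-0.38j)],  [0.14-0.20j, 0.11+0.28j, (-0.32-0.02j)],  [-0.18+0.02j, 0.09-0.19j, (0.15+0.18j)]] + [[0.19-0.23j, -0.36-0.05j, (0.12+0.38j)], [0.14+0.20j, (0.11-0.28j), -0.32+0.02j], [(-0.18-0.02j), 0.09+0.19j, (0.15-0.18j)]] + [[(-0.14+0j), (-0.19+0j), (-0.31-0j)], [(-0.11+0j), -0.15+0.00j, -0.24-0.00j], [-0.10+0.00j, (-0.14+0j), (-0.22-0j)]]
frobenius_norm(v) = 1.39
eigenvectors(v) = [[-0.70+0.00j, (-0.7-0j), 0.69+0.00j],  [(0.14+0.56j), 0.14-0.56j, (0.53+0j)],  [(0.23-0.34j), (0.23+0.34j), (0.49+0j)]]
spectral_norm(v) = 0.99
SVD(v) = [[-0.82,0.53,0.20], [-0.50,-0.85,0.18], [0.27,0.05,0.96]] @ diag([0.9881360592975463, 0.9011628507446052, 0.38638406379374995]) @ [[-0.42, 0.73, 0.54],[-0.05, -0.61, 0.79],[-0.91, -0.31, -0.29]]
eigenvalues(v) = [(0.45+0.69j), (0.45-0.69j), (-0.51+0j)]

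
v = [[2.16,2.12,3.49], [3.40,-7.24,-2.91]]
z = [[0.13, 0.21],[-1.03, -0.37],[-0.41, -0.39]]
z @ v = [[0.99,-1.24,-0.16], [-3.48,0.5,-2.52], [-2.21,1.95,-0.3]]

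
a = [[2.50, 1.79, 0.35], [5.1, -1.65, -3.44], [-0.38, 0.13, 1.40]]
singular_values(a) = [6.63, 2.77, 0.82]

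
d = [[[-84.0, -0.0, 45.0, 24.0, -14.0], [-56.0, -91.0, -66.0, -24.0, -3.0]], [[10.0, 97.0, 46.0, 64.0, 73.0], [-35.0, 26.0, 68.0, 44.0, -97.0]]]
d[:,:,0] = [[-84.0, -56.0], [10.0, -35.0]]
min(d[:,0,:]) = -84.0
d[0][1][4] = -3.0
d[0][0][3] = 24.0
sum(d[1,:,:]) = 296.0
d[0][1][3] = -24.0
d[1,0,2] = 46.0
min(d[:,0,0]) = -84.0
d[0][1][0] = -56.0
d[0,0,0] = -84.0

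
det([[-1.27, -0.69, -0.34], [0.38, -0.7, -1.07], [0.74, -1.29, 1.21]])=3.683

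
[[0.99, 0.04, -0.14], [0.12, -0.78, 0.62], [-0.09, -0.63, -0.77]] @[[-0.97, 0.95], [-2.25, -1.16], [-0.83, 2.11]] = [[-0.93, 0.60], [1.12, 2.33], [2.14, -0.98]]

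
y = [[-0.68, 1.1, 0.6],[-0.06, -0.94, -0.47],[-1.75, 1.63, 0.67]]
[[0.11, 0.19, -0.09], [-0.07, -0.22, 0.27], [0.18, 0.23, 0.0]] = y @ [[-0.04, 0.09, -0.28], [0.03, 0.26, -0.43], [0.09, -0.06, 0.32]]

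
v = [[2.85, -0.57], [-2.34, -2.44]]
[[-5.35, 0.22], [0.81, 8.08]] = v @ [[-1.63, -0.49], [1.23, -2.84]]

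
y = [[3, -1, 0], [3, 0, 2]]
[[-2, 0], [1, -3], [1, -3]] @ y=[[-6, 2, 0], [-6, -1, -6], [-6, -1, -6]]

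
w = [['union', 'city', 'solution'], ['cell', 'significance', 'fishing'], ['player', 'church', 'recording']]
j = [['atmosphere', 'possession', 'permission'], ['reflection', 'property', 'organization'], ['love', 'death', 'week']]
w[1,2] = 'fishing'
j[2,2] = 'week'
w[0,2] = 'solution'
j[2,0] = 'love'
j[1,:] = ['reflection', 'property', 'organization']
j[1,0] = 'reflection'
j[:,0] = ['atmosphere', 'reflection', 'love']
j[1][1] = 'property'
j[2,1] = 'death'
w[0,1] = 'city'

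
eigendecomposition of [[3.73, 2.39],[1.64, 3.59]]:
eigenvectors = [[0.78, -0.76],  [0.62, 0.65]]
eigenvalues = [5.64, 1.68]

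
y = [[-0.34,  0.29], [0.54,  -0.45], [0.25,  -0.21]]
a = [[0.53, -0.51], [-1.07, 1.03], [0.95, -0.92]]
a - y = [[0.87,  -0.8],  [-1.61,  1.48],  [0.70,  -0.71]]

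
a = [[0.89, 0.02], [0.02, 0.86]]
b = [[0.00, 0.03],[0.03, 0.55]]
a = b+[[0.89, -0.01], [-0.01, 0.31]]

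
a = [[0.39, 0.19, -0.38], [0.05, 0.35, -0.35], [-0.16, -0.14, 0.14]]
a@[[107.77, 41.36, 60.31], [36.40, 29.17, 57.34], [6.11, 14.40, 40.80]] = [[46.62,  16.2,  18.91],[15.99,  7.24,  8.8],[-21.48,  -8.69,  -11.97]]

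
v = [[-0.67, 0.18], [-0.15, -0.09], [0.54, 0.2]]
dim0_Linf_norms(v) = [0.67, 0.2]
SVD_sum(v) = [[-0.67, -0.0], [-0.15, -0.0], [0.54, 0.00]] + [[-0.0, 0.18], [0.00, -0.09], [-0.00, 0.2]]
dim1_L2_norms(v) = [0.69, 0.17, 0.58]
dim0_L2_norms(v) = [0.87, 0.28]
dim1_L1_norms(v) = [0.85, 0.24, 0.74]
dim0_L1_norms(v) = [1.36, 0.47]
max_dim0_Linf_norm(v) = 0.67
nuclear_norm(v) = 1.16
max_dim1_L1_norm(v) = 0.85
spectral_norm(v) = 0.87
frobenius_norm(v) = 0.92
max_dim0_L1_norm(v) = 1.36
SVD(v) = [[-0.77, 0.64], [-0.17, -0.32], [0.62, 0.7]] @ diag([0.8734993914200073, 0.2837231276947246]) @ [[1.00, 0.0], [-0.0, 1.0]]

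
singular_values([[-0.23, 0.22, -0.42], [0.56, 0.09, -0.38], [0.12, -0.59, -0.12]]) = [0.7, 0.66, 0.43]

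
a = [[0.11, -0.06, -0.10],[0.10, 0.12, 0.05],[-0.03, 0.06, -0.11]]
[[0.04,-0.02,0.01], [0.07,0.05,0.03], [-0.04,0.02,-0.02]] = a@[[0.56, 0.04, 0.23], [0.04, 0.42, 0.01], [0.23, 0.01, 0.15]]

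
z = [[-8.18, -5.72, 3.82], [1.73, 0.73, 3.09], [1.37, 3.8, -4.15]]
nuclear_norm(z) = 17.77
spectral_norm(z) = 11.72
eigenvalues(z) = [1.82, -8.37, -5.05]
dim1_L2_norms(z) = [10.69, 3.62, 5.79]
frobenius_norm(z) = 12.68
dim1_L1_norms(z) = [17.72, 5.55, 9.32]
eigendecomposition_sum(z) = [[-0.14, -0.51, -0.35],  [0.38, 1.41, 0.97],  [0.21, 0.78, 0.54]] + [[-6.6, -9.57, 12.99], [0.76, 1.1, -1.49], [1.46, 2.12, -2.87]] + [[-1.45, 4.36, -8.82], [0.59, -1.79, 3.61], [-0.30, 0.9, -1.82]]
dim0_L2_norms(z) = [8.47, 6.91, 6.43]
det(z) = 76.84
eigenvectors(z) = [[0.30, -0.97, 0.91], [-0.83, 0.11, -0.37], [-0.46, 0.21, 0.19]]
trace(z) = -11.60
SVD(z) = [[-0.91, 0.27, 0.33],[0.02, -0.75, 0.66],[0.42, 0.61, 0.67]] @ diag([11.715372029498099, 4.646966832844853, 1.4114735083923688]) @ [[0.68,0.58,-0.44], [-0.57,0.05,-0.82], [-0.45,0.81,0.36]]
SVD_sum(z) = [[-7.26, -6.16, 4.66], [0.17, 0.15, -0.11], [3.40, 2.89, -2.19]] + [[-0.70,0.06,-1.02], [1.98,-0.17,2.86], [-1.60,0.14,-2.31]] + [[-0.21, 0.38, 0.17], [-0.42, 0.76, 0.34], [-0.43, 0.77, 0.35]]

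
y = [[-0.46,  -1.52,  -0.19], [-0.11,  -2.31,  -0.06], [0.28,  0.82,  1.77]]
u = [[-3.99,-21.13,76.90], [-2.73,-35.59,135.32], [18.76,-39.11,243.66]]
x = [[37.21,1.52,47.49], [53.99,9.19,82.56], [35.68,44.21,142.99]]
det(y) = 1.48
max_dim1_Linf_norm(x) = 142.99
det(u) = 5342.33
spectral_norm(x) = 188.86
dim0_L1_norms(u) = [25.48, 95.83, 455.88]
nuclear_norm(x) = 227.59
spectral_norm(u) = 294.67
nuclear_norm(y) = 4.93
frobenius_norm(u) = 295.32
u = x @ y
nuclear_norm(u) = 315.11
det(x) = 3606.11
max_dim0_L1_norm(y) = 4.65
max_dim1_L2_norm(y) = 2.31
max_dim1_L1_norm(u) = 301.53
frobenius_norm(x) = 192.70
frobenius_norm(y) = 3.43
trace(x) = 189.39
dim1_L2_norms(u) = [79.85, 139.95, 247.49]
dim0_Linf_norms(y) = [0.46, 2.31, 1.77]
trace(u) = 204.08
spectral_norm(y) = 3.02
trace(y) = -1.00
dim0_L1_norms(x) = [126.88, 54.92, 273.04]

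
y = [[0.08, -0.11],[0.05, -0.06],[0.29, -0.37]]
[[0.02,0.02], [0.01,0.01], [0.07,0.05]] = y@[[0.02, 0.02], [-0.17, -0.13]]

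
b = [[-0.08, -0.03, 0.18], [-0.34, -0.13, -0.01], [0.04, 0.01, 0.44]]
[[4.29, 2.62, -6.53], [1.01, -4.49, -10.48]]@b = [[-1.50, -0.53, -2.13], [1.03, 0.45, -4.38]]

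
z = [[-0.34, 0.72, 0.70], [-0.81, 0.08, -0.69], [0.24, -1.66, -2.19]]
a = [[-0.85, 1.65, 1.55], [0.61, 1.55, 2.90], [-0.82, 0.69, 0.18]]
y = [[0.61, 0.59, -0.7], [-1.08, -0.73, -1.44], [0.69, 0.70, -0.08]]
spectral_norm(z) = 2.97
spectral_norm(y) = 2.06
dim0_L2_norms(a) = [1.33, 2.37, 3.29]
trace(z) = -2.45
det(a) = -0.02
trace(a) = 0.88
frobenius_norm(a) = 4.27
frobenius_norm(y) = 2.44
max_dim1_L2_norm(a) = 3.34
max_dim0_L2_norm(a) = 3.29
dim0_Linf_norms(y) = [1.08, 0.73, 1.44]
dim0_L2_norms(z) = [0.91, 1.81, 2.4]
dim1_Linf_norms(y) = [0.7, 1.44, 0.7]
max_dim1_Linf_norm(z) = 2.19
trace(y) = -0.20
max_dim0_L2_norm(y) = 1.6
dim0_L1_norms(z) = [1.39, 2.46, 3.58]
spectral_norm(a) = 3.98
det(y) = 0.19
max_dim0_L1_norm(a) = 4.63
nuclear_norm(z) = 4.00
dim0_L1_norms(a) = [2.28, 3.89, 4.63]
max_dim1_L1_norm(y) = 3.25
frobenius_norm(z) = 3.14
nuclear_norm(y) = 3.44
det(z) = -0.02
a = y @ z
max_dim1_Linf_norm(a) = 2.9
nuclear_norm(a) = 5.52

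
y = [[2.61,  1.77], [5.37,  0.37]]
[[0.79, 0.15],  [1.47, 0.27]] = y @ [[0.27, 0.05], [0.05, 0.01]]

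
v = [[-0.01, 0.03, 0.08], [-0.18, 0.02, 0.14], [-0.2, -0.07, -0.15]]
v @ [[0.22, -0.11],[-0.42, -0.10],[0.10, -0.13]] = [[-0.01, -0.01],  [-0.03, -0.0],  [-0.03, 0.05]]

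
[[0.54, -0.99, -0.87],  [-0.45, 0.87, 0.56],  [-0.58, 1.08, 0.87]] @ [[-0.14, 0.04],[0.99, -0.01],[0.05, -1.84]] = [[-1.10, 1.63],[0.95, -1.06],[1.19, -1.63]]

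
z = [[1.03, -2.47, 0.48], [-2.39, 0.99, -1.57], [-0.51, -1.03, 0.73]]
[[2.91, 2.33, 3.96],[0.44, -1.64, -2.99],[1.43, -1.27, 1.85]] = z @[[-0.49,1.48,0.2],  [-1.47,-0.64,-1.38],  [-0.46,-1.61,0.73]]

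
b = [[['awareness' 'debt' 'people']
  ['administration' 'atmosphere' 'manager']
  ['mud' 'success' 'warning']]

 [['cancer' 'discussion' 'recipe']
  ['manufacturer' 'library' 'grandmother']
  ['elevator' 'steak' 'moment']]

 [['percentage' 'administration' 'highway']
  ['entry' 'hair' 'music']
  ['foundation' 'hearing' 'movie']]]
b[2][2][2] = 'movie'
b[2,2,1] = 'hearing'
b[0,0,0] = 'awareness'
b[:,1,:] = [['administration', 'atmosphere', 'manager'], ['manufacturer', 'library', 'grandmother'], ['entry', 'hair', 'music']]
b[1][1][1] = 'library'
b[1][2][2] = 'moment'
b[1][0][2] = 'recipe'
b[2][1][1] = 'hair'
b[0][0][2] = 'people'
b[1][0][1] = 'discussion'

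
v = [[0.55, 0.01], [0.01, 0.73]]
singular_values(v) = [0.73, 0.55]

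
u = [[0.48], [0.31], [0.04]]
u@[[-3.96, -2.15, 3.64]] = [[-1.90, -1.03, 1.75],[-1.23, -0.67, 1.13],[-0.16, -0.09, 0.15]]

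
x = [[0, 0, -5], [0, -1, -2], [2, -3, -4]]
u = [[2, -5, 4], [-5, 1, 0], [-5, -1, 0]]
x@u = [[25, 5, 0], [15, 1, 0], [39, -9, 8]]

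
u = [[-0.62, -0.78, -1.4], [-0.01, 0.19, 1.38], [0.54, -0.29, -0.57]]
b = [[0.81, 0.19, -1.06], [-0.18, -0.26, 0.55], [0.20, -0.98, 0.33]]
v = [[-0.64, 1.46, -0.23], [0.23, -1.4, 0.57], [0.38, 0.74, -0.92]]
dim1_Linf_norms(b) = [1.06, 0.55, 0.98]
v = u @ b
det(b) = 0.16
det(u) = -0.62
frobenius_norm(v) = 2.54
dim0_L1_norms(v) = [1.25, 3.6, 1.72]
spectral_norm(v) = 2.36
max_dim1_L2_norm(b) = 1.35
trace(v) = -2.96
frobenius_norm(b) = 1.82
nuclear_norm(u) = 3.34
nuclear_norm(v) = 3.35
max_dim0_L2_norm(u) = 2.05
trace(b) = 0.88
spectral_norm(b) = 1.54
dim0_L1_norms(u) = [1.17, 1.26, 3.35]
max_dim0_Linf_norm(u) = 1.4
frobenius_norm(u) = 2.37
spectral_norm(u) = 2.20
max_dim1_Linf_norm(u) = 1.4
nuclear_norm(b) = 2.62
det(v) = -0.09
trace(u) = -1.00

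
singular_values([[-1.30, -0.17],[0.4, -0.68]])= [1.36, 0.7]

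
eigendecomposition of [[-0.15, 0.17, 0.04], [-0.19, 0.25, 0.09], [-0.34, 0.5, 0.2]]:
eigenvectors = [[-0.21, -0.85, -0.59], [-0.41, -0.51, -0.62], [-0.89, -0.13, 0.52]]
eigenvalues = [0.35, -0.04, -0.01]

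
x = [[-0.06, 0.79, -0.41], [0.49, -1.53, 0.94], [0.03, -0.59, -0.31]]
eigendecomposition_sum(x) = [[(0.15+0j), (0.07+0j), (0.01+0j)], [(0.03+0j), (0.01+0j), 0.00+0.00j], [-0.03+0.00j, -0.01+0.00j, -0.00+0.00j]] + [[(-0.11-0.35j), (0.36+0.73j), -0.21-1.20j], [0.23+0.72j, -0.77-1.50j, 0.47+2.48j], [(0.03+0.61j), (-0.29-1.33j), -0.15+2.04j]] + [[(-0.11+0.35j), (0.36-0.73j), (-0.21+1.2j)], [0.23-0.72j, -0.77+1.50j, 0.47-2.48j], [(0.03-0.61j), -0.29+1.33j, (-0.15-2.04j)]]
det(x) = 0.18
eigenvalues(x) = [(0.16+0j), (-1.03+0.19j), (-1.03-0.19j)]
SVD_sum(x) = [[-0.2, 0.76, -0.4], [0.41, -1.60, 0.85], [0.08, -0.32, 0.17]] + [[0.0, 0.01, 0.02], [0.02, 0.06, 0.11], [-0.07, -0.27, -0.48]] + [[0.13, 0.02, -0.03], [0.06, 0.01, -0.01], [0.02, 0.00, -0.00]]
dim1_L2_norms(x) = [0.89, 1.86, 0.67]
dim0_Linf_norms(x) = [0.49, 1.53, 0.94]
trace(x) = -1.90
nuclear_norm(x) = 2.81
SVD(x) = [[-0.42, -0.05, 0.91], [0.89, -0.22, 0.40], [0.18, 0.97, 0.13]] @ diag([2.0883100035363182, 0.5668069201773696, 0.15228671763877374]) @ [[0.22, -0.86, 0.46], [-0.13, -0.49, -0.86], [0.97, 0.13, -0.22]]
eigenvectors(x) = [[-0.97+0.00j, (-0.35-0.01j), (-0.35+0.01j)],[(-0.19+0j), (0.73+0j), 0.73-0.00j],[0.17+0.00j, (0.57+0.15j), 0.57-0.15j]]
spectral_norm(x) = 2.09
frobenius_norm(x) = 2.17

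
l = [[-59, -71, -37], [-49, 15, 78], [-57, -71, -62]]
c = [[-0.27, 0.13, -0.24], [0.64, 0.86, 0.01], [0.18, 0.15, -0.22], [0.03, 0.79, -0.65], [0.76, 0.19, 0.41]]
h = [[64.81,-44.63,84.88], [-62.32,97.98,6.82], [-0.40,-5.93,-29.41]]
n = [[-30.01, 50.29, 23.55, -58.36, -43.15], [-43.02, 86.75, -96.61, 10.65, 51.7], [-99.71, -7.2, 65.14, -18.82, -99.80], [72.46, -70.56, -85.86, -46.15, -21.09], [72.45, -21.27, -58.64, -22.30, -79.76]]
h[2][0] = -0.4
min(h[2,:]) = -29.41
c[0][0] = -0.27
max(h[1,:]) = 97.98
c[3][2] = -0.647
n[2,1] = -7.2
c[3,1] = 0.788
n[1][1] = 86.75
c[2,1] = 0.152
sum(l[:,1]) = -127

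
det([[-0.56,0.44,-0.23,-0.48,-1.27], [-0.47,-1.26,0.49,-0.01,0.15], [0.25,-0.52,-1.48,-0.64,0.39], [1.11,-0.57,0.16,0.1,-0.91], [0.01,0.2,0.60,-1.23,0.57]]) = 8.303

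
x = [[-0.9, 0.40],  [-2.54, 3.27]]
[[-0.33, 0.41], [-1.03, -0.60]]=x @[[0.34,  -0.82],[-0.05,  -0.82]]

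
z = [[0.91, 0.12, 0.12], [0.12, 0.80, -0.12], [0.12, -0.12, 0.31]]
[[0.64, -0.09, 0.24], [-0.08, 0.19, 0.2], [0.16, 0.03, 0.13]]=z @ [[0.70, -0.18, 0.17],  [-0.18, 0.31, 0.29],  [0.17, 0.29, 0.45]]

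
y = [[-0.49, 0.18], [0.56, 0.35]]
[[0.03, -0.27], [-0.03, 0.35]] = y @ [[-0.06, 0.58], [0.00, 0.07]]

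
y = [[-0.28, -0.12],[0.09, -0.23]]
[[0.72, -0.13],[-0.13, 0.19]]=y@[[-2.40, 0.71], [-0.39, -0.55]]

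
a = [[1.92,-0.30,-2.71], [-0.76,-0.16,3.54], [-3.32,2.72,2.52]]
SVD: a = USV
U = [[-0.5, 0.24, 0.83], [0.47, -0.73, 0.49], [0.72, 0.64, 0.25]]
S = [6.46, 2.65, 0.54]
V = [[-0.58, 0.32, 0.75],[-0.42, 0.67, -0.61],[0.70, 0.67, 0.26]]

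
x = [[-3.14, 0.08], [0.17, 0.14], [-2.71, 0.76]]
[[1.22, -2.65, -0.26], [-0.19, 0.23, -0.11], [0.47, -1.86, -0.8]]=x@[[-0.41, 0.86, 0.06], [-0.85, 0.62, -0.84]]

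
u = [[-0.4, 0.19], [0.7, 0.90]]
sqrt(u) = [[0.06+0.66j, (0.13-0.09j)], [(0.47-0.33j), (0.93+0.05j)]]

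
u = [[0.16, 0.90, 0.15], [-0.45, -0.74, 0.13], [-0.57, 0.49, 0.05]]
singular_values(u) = [1.28, 0.73, 0.17]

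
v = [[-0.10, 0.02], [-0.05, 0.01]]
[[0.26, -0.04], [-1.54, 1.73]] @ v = [[-0.02, 0.00], [0.07, -0.01]]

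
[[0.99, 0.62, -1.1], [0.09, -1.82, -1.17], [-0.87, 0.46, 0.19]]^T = [[0.99, 0.09, -0.87], [0.62, -1.82, 0.46], [-1.10, -1.17, 0.19]]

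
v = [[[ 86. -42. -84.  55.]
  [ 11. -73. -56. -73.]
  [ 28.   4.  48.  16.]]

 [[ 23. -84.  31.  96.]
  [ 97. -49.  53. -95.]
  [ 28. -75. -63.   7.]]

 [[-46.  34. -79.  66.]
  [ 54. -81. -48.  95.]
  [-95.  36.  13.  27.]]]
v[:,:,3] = [[55.0, -73.0, 16.0], [96.0, -95.0, 7.0], [66.0, 95.0, 27.0]]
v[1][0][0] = 23.0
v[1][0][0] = 23.0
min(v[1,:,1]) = -84.0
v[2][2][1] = 36.0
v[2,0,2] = -79.0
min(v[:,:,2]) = -84.0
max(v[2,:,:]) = 95.0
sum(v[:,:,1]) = -330.0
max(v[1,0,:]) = 96.0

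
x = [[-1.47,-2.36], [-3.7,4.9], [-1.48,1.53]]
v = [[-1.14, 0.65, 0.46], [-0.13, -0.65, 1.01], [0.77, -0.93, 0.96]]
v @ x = [[-1.41, 6.58], [1.1, -1.33], [0.89, -4.91]]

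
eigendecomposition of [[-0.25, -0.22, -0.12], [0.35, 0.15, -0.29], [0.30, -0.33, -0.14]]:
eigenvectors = [[-0.15-0.55j, -0.15+0.55j, 0.16+0.00j], [(-0.43+0.14j), (-0.43-0.14j), -0.75+0.00j], [-0.68+0.00j, (-0.68-0j), 0.64+0.00j]]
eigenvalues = [(-0.28+0.31j), (-0.28-0.31j), (0.32+0j)]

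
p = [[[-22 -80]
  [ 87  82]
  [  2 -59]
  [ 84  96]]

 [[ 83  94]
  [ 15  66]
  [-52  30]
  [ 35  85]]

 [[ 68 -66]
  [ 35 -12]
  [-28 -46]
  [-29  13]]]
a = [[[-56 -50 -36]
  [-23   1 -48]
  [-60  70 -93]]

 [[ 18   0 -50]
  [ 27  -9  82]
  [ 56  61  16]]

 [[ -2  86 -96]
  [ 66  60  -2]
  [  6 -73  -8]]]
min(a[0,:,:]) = -93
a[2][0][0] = -2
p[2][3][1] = 13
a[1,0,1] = 0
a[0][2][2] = -93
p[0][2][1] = -59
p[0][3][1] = 96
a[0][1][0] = -23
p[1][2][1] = 30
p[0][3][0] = 84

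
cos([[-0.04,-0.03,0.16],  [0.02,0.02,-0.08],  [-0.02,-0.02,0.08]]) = [[1.0,0.00,-0.0], [-0.0,1.00,0.0], [0.00,0.0,1.00]]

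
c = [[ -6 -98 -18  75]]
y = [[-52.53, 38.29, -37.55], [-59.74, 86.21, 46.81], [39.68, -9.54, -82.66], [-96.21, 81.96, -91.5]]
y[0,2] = -37.55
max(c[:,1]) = -98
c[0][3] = 75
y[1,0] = -59.74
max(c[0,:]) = 75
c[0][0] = -6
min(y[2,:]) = -82.66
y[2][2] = -82.66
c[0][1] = -98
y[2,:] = [39.68, -9.54, -82.66]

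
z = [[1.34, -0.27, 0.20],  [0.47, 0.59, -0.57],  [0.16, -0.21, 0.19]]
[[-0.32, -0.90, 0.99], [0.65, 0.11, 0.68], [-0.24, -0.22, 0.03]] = z @ [[-0.02, -0.58, 0.81], [0.99, -0.13, -0.06], [-0.14, -0.80, -0.58]]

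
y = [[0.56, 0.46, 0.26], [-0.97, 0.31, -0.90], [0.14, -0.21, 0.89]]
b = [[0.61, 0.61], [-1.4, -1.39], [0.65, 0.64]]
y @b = [[-0.13, -0.13], [-1.61, -1.6], [0.96, 0.95]]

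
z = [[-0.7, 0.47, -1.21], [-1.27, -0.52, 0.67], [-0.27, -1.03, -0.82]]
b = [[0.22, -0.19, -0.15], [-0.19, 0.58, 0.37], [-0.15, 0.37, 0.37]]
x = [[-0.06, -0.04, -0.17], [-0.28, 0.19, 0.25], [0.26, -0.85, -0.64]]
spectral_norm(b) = 0.94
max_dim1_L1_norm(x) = 1.75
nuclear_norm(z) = 4.29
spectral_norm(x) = 1.16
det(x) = -0.03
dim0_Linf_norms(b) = [0.22, 0.58, 0.37]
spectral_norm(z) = 1.65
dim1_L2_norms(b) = [0.33, 0.71, 0.54]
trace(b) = 1.17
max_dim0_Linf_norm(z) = 1.27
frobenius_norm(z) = 2.51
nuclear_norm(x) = 1.51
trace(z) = -2.04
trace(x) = -0.51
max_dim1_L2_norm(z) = 1.53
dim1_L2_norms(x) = [0.18, 0.42, 1.1]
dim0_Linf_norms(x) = [0.28, 0.85, 0.64]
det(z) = -2.77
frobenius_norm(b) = 0.96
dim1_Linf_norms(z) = [1.21, 1.27, 1.03]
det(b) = 0.01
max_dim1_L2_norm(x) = 1.1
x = z @ b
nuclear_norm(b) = 1.17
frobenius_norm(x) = 1.19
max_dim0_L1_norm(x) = 1.08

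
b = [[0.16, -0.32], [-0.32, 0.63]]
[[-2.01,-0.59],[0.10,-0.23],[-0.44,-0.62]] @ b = [[-0.13, 0.27], [0.09, -0.18], [0.13, -0.25]]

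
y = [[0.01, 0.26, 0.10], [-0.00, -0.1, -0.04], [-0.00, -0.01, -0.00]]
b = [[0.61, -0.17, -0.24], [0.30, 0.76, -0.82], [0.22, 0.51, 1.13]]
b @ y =[[0.01, 0.18, 0.07], [0.00, 0.01, -0.0], [0.0, -0.01, 0.00]]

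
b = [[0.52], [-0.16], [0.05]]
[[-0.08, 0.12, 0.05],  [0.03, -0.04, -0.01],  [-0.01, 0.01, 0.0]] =b @ [[-0.16, 0.23, 0.09]]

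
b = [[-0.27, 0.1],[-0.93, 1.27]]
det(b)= -0.250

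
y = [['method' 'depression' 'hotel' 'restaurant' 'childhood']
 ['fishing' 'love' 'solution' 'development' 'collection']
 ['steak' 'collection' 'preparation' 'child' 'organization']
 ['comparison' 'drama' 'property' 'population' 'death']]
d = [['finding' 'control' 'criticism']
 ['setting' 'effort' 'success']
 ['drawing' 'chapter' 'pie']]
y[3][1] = 'drama'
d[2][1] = 'chapter'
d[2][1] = 'chapter'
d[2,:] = ['drawing', 'chapter', 'pie']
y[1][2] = 'solution'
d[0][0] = 'finding'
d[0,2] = 'criticism'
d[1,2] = 'success'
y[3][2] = 'property'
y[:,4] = ['childhood', 'collection', 'organization', 'death']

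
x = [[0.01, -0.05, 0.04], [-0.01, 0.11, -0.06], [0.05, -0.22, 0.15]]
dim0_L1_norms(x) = [0.07, 0.38, 0.25]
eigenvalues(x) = [0.26, -0.01, 0.02]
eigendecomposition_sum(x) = [[0.01, -0.06, 0.04], [-0.02, 0.10, -0.06], [0.04, -0.23, 0.15]] + [[-0.00,0.0,0.00],  [0.0,-0.00,-0.0],  [0.00,-0.0,-0.0]] + [[0.0, 0.01, 0.0], [0.01, 0.01, 0.00], [0.01, 0.01, 0.0]]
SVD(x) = [[-0.21, -0.22, -0.95],[0.41, -0.90, 0.12],[-0.89, -0.36, 0.28]] @ diag([0.30511438217089815, 0.01683389640164203, 0.004672657103825701]) @ [[-0.17, 0.82, -0.54], [-0.68, -0.5, -0.54], [0.72, -0.28, -0.64]]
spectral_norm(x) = 0.31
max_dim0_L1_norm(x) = 0.38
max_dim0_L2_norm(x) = 0.25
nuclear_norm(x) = 0.33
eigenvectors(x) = [[-0.22, 0.77, 0.38], [0.38, -0.24, 0.54], [-0.90, -0.59, 0.75]]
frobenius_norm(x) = 0.31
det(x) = -0.00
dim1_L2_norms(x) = [0.06, 0.13, 0.27]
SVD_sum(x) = [[0.01,  -0.05,  0.04], [-0.02,  0.1,  -0.07], [0.04,  -0.22,  0.15]] + [[0.0, 0.00, 0.0], [0.01, 0.01, 0.01], [0.0, 0.00, 0.0]] + [[-0.0, 0.00, 0.0], [0.0, -0.0, -0.0], [0.0, -0.0, -0.00]]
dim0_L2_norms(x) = [0.05, 0.25, 0.17]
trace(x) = 0.27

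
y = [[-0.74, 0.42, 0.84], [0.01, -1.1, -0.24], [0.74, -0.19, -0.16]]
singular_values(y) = [1.53, 0.91, 0.37]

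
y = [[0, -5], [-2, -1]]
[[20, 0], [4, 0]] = y@[[0, 0], [-4, 0]]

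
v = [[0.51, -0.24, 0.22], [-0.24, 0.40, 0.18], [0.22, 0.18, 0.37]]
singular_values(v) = [0.72, 0.56, 0.0]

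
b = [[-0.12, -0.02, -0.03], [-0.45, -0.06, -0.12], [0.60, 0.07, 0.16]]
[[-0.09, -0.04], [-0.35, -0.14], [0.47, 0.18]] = b@ [[0.67, 0.26], [-0.05, -0.02], [0.45, 0.18]]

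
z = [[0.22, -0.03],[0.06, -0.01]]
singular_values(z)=[0.23, 0.0]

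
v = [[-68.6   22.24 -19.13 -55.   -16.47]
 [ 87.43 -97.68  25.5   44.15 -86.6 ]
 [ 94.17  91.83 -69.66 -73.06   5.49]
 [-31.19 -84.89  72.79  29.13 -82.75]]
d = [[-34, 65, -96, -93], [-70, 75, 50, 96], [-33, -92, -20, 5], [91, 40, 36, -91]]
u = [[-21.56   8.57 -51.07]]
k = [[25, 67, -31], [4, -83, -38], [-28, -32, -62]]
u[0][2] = -51.07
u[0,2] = -51.07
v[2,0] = 94.17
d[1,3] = 96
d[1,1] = 75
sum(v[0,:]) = -136.95999999999998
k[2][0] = -28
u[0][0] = -21.56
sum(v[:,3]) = -54.78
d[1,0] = -70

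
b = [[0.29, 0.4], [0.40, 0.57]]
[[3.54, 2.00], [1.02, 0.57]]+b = [[3.83, 2.40],[1.42, 1.14]]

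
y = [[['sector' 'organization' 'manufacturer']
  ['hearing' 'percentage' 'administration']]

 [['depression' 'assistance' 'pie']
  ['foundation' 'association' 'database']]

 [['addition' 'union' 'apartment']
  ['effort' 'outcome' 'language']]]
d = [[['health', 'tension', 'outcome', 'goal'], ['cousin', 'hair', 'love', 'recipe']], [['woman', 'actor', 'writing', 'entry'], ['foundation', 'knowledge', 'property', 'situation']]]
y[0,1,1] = 'percentage'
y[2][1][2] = 'language'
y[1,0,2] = 'pie'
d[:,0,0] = ['health', 'woman']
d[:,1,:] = [['cousin', 'hair', 'love', 'recipe'], ['foundation', 'knowledge', 'property', 'situation']]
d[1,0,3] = 'entry'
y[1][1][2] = 'database'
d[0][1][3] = 'recipe'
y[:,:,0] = [['sector', 'hearing'], ['depression', 'foundation'], ['addition', 'effort']]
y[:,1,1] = ['percentage', 'association', 'outcome']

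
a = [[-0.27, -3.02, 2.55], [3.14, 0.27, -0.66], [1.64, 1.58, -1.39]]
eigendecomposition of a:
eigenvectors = [[(0.16-0.5j), (0.16+0.5j), (0.15+0j)], [(-0.71+0j), (-0.71-0j), (0.62+0j)], [-0.40+0.26j, (-0.4-0.26j), (0.77+0j)]]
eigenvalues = [(-0.8+2.44j), (-0.8-2.44j), (0.22+0j)]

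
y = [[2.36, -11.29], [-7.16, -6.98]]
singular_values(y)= [13.44, 7.24]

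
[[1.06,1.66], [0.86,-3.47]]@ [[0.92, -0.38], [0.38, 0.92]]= [[1.61, 1.12], [-0.53, -3.52]]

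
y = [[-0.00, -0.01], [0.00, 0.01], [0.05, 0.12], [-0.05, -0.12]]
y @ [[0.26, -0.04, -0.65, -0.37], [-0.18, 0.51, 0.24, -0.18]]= [[0.00, -0.01, -0.00, 0.00],  [-0.00, 0.01, 0.00, -0.0],  [-0.01, 0.06, -0.0, -0.04],  [0.01, -0.06, 0.00, 0.04]]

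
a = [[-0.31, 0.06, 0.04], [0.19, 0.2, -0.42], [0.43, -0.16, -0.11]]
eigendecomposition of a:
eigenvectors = [[0.39, -0.3, -0.07], [-0.57, -0.72, -0.96], [-0.72, -0.63, 0.28]]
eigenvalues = [-0.47, -0.09, 0.33]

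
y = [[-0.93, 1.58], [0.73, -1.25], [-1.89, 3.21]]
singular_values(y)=[4.4, 0.0]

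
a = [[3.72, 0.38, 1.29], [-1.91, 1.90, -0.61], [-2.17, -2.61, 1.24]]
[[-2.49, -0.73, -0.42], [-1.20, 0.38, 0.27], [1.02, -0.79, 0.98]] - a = [[-6.21, -1.11, -1.71], [0.71, -1.52, 0.88], [3.19, 1.82, -0.26]]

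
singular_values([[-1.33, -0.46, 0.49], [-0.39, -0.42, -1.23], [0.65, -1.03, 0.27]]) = [1.53, 1.35, 1.2]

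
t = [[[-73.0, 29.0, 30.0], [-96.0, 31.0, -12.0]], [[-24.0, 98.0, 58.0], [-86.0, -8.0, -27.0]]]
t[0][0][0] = -73.0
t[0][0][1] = 29.0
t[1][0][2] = 58.0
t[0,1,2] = -12.0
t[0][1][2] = -12.0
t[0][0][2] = 30.0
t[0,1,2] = -12.0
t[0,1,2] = -12.0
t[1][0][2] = 58.0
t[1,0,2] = 58.0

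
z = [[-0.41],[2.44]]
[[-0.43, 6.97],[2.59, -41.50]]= z@[[1.06, -17.01]]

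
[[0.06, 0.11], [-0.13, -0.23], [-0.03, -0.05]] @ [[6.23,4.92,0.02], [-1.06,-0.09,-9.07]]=[[0.26, 0.29, -1.00], [-0.57, -0.62, 2.08], [-0.13, -0.14, 0.45]]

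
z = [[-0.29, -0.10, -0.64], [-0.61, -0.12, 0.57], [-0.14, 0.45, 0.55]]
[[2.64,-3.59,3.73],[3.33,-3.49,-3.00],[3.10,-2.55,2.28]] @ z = [[0.90, 1.85, -1.68], [1.58, -1.26, -5.77], [0.34, 1.02, -2.18]]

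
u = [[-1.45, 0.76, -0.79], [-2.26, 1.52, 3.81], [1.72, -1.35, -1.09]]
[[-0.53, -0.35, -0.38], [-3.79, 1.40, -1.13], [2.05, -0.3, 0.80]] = u@[[0.29, -0.1, 0.09],[-0.71, -0.23, -0.41],[-0.54, 0.4, -0.08]]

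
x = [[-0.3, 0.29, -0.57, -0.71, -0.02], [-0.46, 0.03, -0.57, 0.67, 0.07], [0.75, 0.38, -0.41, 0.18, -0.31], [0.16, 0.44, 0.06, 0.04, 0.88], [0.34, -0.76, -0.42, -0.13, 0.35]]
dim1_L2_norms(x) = [1.0, 1.0, 1.0, 1.0, 1.0]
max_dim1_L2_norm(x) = 1.0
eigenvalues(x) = [(-1+0j), (-0.3+0.95j), (-0.3-0.95j), (0.66+0.75j), (0.66-0.75j)]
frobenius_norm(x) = 2.24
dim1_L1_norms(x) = [1.89, 1.8, 2.03, 1.58, 2.0]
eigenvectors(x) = [[0.31+0.00j, -0.64+0.00j, -0.64-0.00j, (-0.05-0.18j), -0.05+0.18j], [-0.45+0.00j, (-0.25-0.3j), -0.25+0.30j, 0.17+0.46j, 0.17-0.46j], [-0.49+0.00j, (-0.13+0.58j), (-0.13-0.58j), 0.18-0.00j, (0.18+0j)], [0.53+0.00j, 0.00+0.28j, 0.00-0.28j, (-0.18+0.5j), (-0.18-0.5j)], [-0.43+0.00j, -0.05+0.00j, -0.05-0.00j, (-0.64+0j), (-0.64-0j)]]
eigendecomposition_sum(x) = [[(-0.1+0j), (0.14-0j), (0.15+0j), -0.16+0.00j, (0.13+0j)], [0.14-0.00j, -0.20+0.00j, (-0.22-0j), (0.24-0j), (-0.19-0j)], [0.15-0.00j, (-0.22+0j), -0.24-0.00j, (0.26-0j), -0.21-0.00j], [-0.17+0.00j, 0.24-0.00j, 0.26+0.00j, -0.28+0.00j, 0.23+0.00j], [0.13-0.00j, (-0.19+0j), (-0.21-0j), (0.23-0j), -0.18-0.00j]] + [[(-0.13+0.4j), (0.13+0.21j), (-0.38-0.03j), (-0.17-0.05j), -0.01+0.03j], [(-0.23+0.1j), (-0.05+0.15j), (-0.13-0.19j), -0.04-0.10j, -0.02+0.01j], [(0.33+0.19j), 0.22-0.07j, (-0.11+0.33j), -0.08+0.14j, 0.03+0.02j], [0.17+0.05j, (0.09-0.06j), -0.01+0.16j, -0.02+0.08j, 0.01+0.00j], [-0.01+0.03j, (0.01+0.02j), -0.03-0.00j, (-0.01-0j), (-0+0j)]] + [[(-0.13-0.4j), 0.13-0.21j, -0.38+0.03j, (-0.17+0.05j), (-0.01-0.03j)],[-0.23-0.10j, (-0.05-0.15j), (-0.13+0.19j), (-0.04+0.1j), -0.02-0.01j],[0.33-0.19j, 0.22+0.07j, -0.11-0.33j, -0.08-0.14j, (0.03-0.02j)],[0.17-0.05j, 0.09+0.06j, -0.01-0.16j, (-0.02-0.08j), (0.01-0j)],[-0.01-0.03j, 0.01-0.02j, (-0.03+0j), (-0.01+0j), (-0-0j)]] + [[(0.02+0.03j), -0.06-0.08j, (0.02-0.03j), (-0.1-0.02j), (-0.07+0.1j)], [(-0.07-0.07j), 0.16+0.18j, -0.04+0.08j, (0.26+0.04j), 0.15-0.28j], [(-0.03+0.01j), (0.08-0.03j), (0.02+0.02j), 0.04-0.08j, (-0.08-0.08j)], [-0.01-0.10j, 0.01+0.26j, -0.09+0.03j, (0.18+0.21j), (0.31-0.12j)], [0.11-0.05j, -0.30+0.12j, (-0.08-0.08j), (-0.17+0.3j), 0.27+0.30j]] + [[0.02-0.03j, -0.06+0.08j, 0.02+0.03j, (-0.1+0.02j), (-0.07-0.1j)], [(-0.07+0.07j), 0.16-0.18j, -0.04-0.08j, (0.26-0.04j), (0.15+0.28j)], [(-0.03-0.01j), (0.08+0.03j), 0.02-0.02j, 0.04+0.08j, (-0.08+0.08j)], [(-0.01+0.1j), (0.01-0.26j), -0.09-0.03j, 0.18-0.21j, 0.31+0.12j], [0.11+0.05j, (-0.3-0.12j), -0.08+0.08j, (-0.17-0.3j), (0.27-0.3j)]]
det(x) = -1.00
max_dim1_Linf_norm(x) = 0.88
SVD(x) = [[0.09, 0.79, -0.38, -0.37, 0.28], [-0.07, -0.38, -0.35, 0.19, 0.83], [0.53, -0.35, 0.21, -0.73, 0.14], [-0.2, 0.28, 0.82, 0.04, 0.45], [0.81, 0.18, 0.08, 0.54, 0.06]] @ diag([1.0071270479723948, 1.0038023739717883, 1.000376296923245, 0.9988482577481531, 0.9927866466661533]) @ [[0.65, -0.48, -0.58, -0.13, -0.06], [-0.22, 0.07, -0.15, -0.88, 0.38], [0.59, 0.26, 0.35, 0.10, 0.67], [-0.33, -0.77, 0.18, 0.19, 0.48], [-0.27, 0.31, -0.70, 0.39, 0.43]]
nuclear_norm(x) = 5.00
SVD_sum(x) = [[0.06,  -0.04,  -0.05,  -0.01,  -0.01], [-0.05,  0.04,  0.04,  0.01,  0.00], [0.34,  -0.26,  -0.31,  -0.07,  -0.03], [-0.13,  0.10,  0.12,  0.03,  0.01], [0.53,  -0.39,  -0.47,  -0.11,  -0.05]] + [[-0.18, 0.06, -0.12, -0.70, 0.3],[0.08, -0.03, 0.06, 0.33, -0.14],[0.08, -0.03, 0.05, 0.31, -0.13],[-0.06, 0.02, -0.04, -0.25, 0.11],[-0.04, 0.01, -0.03, -0.16, 0.07]] + [[-0.23, -0.1, -0.13, -0.04, -0.26],  [-0.21, -0.09, -0.12, -0.03, -0.24],  [0.13, 0.06, 0.07, 0.02, 0.14],  [0.49, 0.22, 0.29, 0.08, 0.55],  [0.05, 0.02, 0.03, 0.01, 0.05]] + [[0.12, 0.29, -0.07, -0.07, -0.18], [-0.06, -0.14, 0.03, 0.04, 0.09], [0.24, 0.56, -0.13, -0.14, -0.35], [-0.01, -0.03, 0.01, 0.01, 0.02], [-0.18, -0.42, 0.1, 0.10, 0.26]] + [[-0.08, 0.09, -0.20, 0.11, 0.12], [-0.22, 0.26, -0.58, 0.33, 0.35], [-0.04, 0.04, -0.10, 0.06, 0.06], [-0.12, 0.14, -0.31, 0.18, 0.19], [-0.02, 0.02, -0.04, 0.03, 0.03]]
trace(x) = -0.29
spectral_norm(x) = 1.01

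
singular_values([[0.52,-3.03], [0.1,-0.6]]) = [3.13, 0.0]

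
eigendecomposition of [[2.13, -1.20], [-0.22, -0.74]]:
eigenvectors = [[1.00, 0.38], [-0.07, 0.93]]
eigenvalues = [2.22, -0.83]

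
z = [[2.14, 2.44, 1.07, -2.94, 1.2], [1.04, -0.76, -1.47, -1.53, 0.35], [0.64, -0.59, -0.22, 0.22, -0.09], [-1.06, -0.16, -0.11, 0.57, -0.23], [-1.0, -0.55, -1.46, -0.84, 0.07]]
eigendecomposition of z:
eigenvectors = [[-0.88, -0.61, 0.12, -0.03, -0.21], [-0.26, 0.65, -0.18, -0.17, -0.62], [-0.09, 0.41, 0.33, 0.29, 0.62], [0.3, -0.17, -0.31, -0.4, -0.43], [0.25, 0.09, -0.87, -0.85, 0.01]]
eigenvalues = [3.64, -2.21, 0.35, 0.02, -0.0]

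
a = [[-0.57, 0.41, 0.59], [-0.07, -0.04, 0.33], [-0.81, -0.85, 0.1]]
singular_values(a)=[1.21, 0.91, 0.23]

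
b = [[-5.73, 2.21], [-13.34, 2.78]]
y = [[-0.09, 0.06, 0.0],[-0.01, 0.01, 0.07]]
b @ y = [[0.49, -0.32, 0.15], [1.17, -0.77, 0.19]]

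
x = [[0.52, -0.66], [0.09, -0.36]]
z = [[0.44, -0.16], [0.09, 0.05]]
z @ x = [[0.21, -0.23],[0.05, -0.08]]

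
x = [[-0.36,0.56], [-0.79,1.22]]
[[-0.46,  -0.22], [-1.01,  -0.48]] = x @ [[0.85, -1.19], [-0.28, -1.16]]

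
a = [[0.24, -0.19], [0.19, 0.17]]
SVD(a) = [[-0.93, -0.37], [-0.37, 0.93]] @ diag([0.31450849718747365, 0.24450849718747372]) @ [[-0.93, 0.37],[0.37, 0.93]]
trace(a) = 0.41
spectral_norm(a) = 0.31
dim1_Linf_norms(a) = [0.24, 0.19]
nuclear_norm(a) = 0.56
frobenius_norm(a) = 0.40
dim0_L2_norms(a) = [0.31, 0.25]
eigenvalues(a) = [(0.2+0.19j), (0.2-0.19j)]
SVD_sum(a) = [[0.27, -0.11],[0.11, -0.04]] + [[-0.03, -0.08], [0.08, 0.21]]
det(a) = 0.08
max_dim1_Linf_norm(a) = 0.24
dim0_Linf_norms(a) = [0.24, 0.19]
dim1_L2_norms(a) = [0.31, 0.25]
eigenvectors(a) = [[(-0.71+0j), -0.71-0.00j], [-0.13+0.70j, (-0.13-0.7j)]]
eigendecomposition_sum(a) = [[0.12+0.07j, (-0.09+0.1j)], [0.10-0.10j, 0.08+0.11j]] + [[(0.12-0.07j), -0.09-0.10j],[0.09+0.10j, (0.08-0.11j)]]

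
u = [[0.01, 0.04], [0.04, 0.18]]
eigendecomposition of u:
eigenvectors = [[-0.98, -0.22],[0.22, -0.98]]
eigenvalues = [0.0, 0.19]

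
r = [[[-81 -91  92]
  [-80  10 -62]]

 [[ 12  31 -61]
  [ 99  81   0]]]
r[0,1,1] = 10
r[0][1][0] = -80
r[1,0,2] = -61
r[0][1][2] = -62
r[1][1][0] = 99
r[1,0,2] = -61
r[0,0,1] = -91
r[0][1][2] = -62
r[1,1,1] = 81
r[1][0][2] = -61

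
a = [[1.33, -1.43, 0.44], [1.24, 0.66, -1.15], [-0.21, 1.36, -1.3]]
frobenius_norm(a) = 3.30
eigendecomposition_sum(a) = [[(0.71+0.34j), -0.76+0.50j, 0.31-0.46j], [0.72-0.67j, 0.22+1.12j, -0.39-0.57j], [0.04-0.56j, (0.53+0.37j), -0.38-0.08j]] + [[(0.71-0.34j), -0.76-0.50j, 0.31+0.46j], [(0.72+0.67j), 0.22-1.12j, (-0.39+0.57j)], [0.04+0.56j, 0.53-0.37j, (-0.38+0.08j)]] + [[(-0.09+0j), 0.10-0.00j, (-0.17+0j)], [(-0.2+0j), 0.21-0.00j, (-0.38+0j)], [-0.28+0.00j, (0.31-0j), (-0.54+0j)]]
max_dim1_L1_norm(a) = 3.2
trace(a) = 0.69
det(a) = -0.91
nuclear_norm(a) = 4.78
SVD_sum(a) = [[0.31,  -1.27,  0.98], [-0.19,  0.75,  -0.58], [-0.36,  1.46,  -1.13]] + [[1.05,  -0.11,  -0.48], [1.39,  -0.14,  -0.63], [0.20,  -0.02,  -0.09]] + [[-0.03, -0.06, -0.06], [0.03, 0.05, 0.06], [-0.05, -0.08, -0.08]]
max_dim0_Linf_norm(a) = 1.43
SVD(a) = [[-0.61,  -0.60,  0.52],[0.36,  -0.79,  -0.49],[0.7,  -0.11,  0.70]] @ diag([2.6661247669314183, 1.935870112499337, 0.17602736914098369]) @ [[-0.19, 0.78, -0.6], [-0.91, 0.09, 0.41], [-0.37, -0.62, -0.69]]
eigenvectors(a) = [[(-0.21-0.53j), (-0.21+0.53j), (0.25+0j)], [-0.71+0.00j, (-0.71-0j), 0.55+0.00j], [(-0.29+0.28j), (-0.29-0.28j), 0.79+0.00j]]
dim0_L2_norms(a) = [1.83, 2.08, 1.79]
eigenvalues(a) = [(0.55+1.37j), (0.55-1.37j), (-0.42+0j)]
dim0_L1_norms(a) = [2.78, 3.45, 2.89]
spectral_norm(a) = 2.67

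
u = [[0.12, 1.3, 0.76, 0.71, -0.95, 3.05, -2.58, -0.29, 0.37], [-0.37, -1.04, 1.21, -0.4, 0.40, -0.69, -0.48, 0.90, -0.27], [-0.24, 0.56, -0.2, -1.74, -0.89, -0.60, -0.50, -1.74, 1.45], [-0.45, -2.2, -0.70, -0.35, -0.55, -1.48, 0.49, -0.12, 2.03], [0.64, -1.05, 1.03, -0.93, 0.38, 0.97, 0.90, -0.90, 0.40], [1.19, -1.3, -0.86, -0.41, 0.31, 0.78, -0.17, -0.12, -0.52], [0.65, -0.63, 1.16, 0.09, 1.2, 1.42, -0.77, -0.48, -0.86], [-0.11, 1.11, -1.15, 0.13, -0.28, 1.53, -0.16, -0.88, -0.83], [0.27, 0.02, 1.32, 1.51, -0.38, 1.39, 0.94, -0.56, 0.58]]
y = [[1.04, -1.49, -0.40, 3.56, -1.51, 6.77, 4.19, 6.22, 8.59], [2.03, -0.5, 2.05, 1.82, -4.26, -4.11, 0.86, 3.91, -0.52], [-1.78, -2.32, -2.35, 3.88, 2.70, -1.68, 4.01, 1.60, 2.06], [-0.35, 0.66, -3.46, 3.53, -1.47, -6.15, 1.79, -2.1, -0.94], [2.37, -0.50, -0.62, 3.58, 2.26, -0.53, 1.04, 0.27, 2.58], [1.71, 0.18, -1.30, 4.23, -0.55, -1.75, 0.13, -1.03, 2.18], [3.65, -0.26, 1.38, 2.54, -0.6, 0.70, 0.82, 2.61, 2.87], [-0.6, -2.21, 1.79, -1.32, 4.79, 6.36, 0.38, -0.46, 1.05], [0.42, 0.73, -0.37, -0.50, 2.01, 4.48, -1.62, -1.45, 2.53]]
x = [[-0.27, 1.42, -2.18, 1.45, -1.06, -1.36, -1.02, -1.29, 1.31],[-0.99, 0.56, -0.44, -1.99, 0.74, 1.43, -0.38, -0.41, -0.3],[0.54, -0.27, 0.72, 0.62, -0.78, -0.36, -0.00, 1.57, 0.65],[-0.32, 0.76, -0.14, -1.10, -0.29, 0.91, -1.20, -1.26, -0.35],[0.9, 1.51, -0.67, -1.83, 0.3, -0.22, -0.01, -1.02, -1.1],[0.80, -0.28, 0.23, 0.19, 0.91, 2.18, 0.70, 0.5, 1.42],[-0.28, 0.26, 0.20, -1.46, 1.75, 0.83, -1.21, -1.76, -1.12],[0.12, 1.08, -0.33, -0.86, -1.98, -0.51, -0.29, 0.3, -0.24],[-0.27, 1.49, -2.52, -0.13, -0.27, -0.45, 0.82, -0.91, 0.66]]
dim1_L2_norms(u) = [4.46, 2.14, 3.16, 3.54, 2.51, 2.24, 2.68, 2.55, 2.78]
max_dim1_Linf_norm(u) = 3.05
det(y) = -3.80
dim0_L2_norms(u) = [1.66, 3.51, 2.96, 2.67, 2.02, 4.49, 3.12, 2.47, 2.94]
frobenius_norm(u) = 8.93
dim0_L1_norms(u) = [4.04, 9.21, 8.39, 6.27, 5.34, 11.91, 6.99, 5.99, 7.31]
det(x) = 0.03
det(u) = -255.24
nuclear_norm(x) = 21.19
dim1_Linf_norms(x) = [2.18, 1.99, 1.57, 1.26, 1.83, 2.18, 1.76, 1.98, 2.52]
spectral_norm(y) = 16.41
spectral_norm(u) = 5.66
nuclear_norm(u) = 22.49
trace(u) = -1.38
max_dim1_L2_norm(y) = 13.94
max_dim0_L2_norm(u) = 4.49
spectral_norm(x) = 5.53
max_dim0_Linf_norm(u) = 3.05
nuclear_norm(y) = 52.73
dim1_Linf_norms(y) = [8.59, 4.26, 4.01, 6.15, 3.58, 4.23, 3.65, 6.36, 4.48]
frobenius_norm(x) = 9.12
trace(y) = 5.12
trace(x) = 2.14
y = u @ x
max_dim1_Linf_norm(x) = 2.52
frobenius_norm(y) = 24.63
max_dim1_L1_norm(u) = 10.13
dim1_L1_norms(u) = [10.13, 5.76, 7.92, 8.37, 7.2, 5.66, 7.26, 6.18, 6.97]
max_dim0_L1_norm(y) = 32.53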